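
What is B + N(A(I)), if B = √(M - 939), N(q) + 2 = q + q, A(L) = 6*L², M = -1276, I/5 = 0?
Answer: -2 + I*√2215 ≈ -2.0 + 47.064*I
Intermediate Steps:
I = 0 (I = 5*0 = 0)
N(q) = -2 + 2*q (N(q) = -2 + (q + q) = -2 + 2*q)
B = I*√2215 (B = √(-1276 - 939) = √(-2215) = I*√2215 ≈ 47.064*I)
B + N(A(I)) = I*√2215 + (-2 + 2*(6*0²)) = I*√2215 + (-2 + 2*(6*0)) = I*√2215 + (-2 + 2*0) = I*√2215 + (-2 + 0) = I*√2215 - 2 = -2 + I*√2215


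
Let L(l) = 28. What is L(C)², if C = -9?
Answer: 784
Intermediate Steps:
L(C)² = 28² = 784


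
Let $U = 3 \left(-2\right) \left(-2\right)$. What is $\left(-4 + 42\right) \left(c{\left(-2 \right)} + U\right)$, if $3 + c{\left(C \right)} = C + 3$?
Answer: $380$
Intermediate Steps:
$c{\left(C \right)} = C$ ($c{\left(C \right)} = -3 + \left(C + 3\right) = -3 + \left(3 + C\right) = C$)
$U = 12$ ($U = \left(-6\right) \left(-2\right) = 12$)
$\left(-4 + 42\right) \left(c{\left(-2 \right)} + U\right) = \left(-4 + 42\right) \left(-2 + 12\right) = 38 \cdot 10 = 380$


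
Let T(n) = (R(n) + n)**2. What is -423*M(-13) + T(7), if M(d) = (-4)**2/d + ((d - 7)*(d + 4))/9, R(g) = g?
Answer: -100664/13 ≈ -7743.4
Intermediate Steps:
T(n) = 4*n**2 (T(n) = (n + n)**2 = (2*n)**2 = 4*n**2)
M(d) = 16/d + (-7 + d)*(4 + d)/9 (M(d) = 16/d + ((-7 + d)*(4 + d))*(1/9) = 16/d + (-7 + d)*(4 + d)/9)
-423*M(-13) + T(7) = -47*(144 - 1*(-13)*(28 - 1*(-13)**2 + 3*(-13)))/(-13) + 4*7**2 = -47*(-1)*(144 - 1*(-13)*(28 - 1*169 - 39))/13 + 4*49 = -47*(-1)*(144 - 1*(-13)*(28 - 169 - 39))/13 + 196 = -47*(-1)*(144 - 1*(-13)*(-180))/13 + 196 = -47*(-1)*(144 - 2340)/13 + 196 = -47*(-1)*(-2196)/13 + 196 = -423*244/13 + 196 = -103212/13 + 196 = -100664/13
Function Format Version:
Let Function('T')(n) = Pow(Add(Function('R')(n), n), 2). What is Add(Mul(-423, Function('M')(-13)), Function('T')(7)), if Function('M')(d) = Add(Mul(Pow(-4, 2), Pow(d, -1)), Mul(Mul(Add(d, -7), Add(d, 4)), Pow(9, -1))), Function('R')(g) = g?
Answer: Rational(-100664, 13) ≈ -7743.4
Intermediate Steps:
Function('T')(n) = Mul(4, Pow(n, 2)) (Function('T')(n) = Pow(Add(n, n), 2) = Pow(Mul(2, n), 2) = Mul(4, Pow(n, 2)))
Function('M')(d) = Add(Mul(16, Pow(d, -1)), Mul(Rational(1, 9), Add(-7, d), Add(4, d))) (Function('M')(d) = Add(Mul(16, Pow(d, -1)), Mul(Mul(Add(-7, d), Add(4, d)), Rational(1, 9))) = Add(Mul(16, Pow(d, -1)), Mul(Rational(1, 9), Add(-7, d), Add(4, d))))
Add(Mul(-423, Function('M')(-13)), Function('T')(7)) = Add(Mul(-423, Mul(Rational(1, 9), Pow(-13, -1), Add(144, Mul(-1, -13, Add(28, Mul(-1, Pow(-13, 2)), Mul(3, -13)))))), Mul(4, Pow(7, 2))) = Add(Mul(-423, Mul(Rational(1, 9), Rational(-1, 13), Add(144, Mul(-1, -13, Add(28, Mul(-1, 169), -39))))), Mul(4, 49)) = Add(Mul(-423, Mul(Rational(1, 9), Rational(-1, 13), Add(144, Mul(-1, -13, Add(28, -169, -39))))), 196) = Add(Mul(-423, Mul(Rational(1, 9), Rational(-1, 13), Add(144, Mul(-1, -13, -180)))), 196) = Add(Mul(-423, Mul(Rational(1, 9), Rational(-1, 13), Add(144, -2340))), 196) = Add(Mul(-423, Mul(Rational(1, 9), Rational(-1, 13), -2196)), 196) = Add(Mul(-423, Rational(244, 13)), 196) = Add(Rational(-103212, 13), 196) = Rational(-100664, 13)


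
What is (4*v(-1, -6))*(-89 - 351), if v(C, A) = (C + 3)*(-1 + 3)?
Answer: -7040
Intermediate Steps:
v(C, A) = 6 + 2*C (v(C, A) = (3 + C)*2 = 6 + 2*C)
(4*v(-1, -6))*(-89 - 351) = (4*(6 + 2*(-1)))*(-89 - 351) = (4*(6 - 2))*(-440) = (4*4)*(-440) = 16*(-440) = -7040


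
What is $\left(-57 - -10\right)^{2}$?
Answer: $2209$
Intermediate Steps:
$\left(-57 - -10\right)^{2} = \left(-57 + \left(-25 + 35\right)\right)^{2} = \left(-57 + 10\right)^{2} = \left(-47\right)^{2} = 2209$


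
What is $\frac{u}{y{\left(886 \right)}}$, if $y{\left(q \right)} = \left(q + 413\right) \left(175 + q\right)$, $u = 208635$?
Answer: $\frac{69545}{459413} \approx 0.15138$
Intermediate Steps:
$y{\left(q \right)} = \left(175 + q\right) \left(413 + q\right)$ ($y{\left(q \right)} = \left(413 + q\right) \left(175 + q\right) = \left(175 + q\right) \left(413 + q\right)$)
$\frac{u}{y{\left(886 \right)}} = \frac{208635}{72275 + 886^{2} + 588 \cdot 886} = \frac{208635}{72275 + 784996 + 520968} = \frac{208635}{1378239} = 208635 \cdot \frac{1}{1378239} = \frac{69545}{459413}$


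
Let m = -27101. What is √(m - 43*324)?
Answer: I*√41033 ≈ 202.57*I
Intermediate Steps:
√(m - 43*324) = √(-27101 - 43*324) = √(-27101 - 13932) = √(-41033) = I*√41033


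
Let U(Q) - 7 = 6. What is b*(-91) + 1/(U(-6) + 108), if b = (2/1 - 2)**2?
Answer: 1/121 ≈ 0.0082645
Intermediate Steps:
U(Q) = 13 (U(Q) = 7 + 6 = 13)
b = 0 (b = (2*1 - 2)**2 = (2 - 2)**2 = 0**2 = 0)
b*(-91) + 1/(U(-6) + 108) = 0*(-91) + 1/(13 + 108) = 0 + 1/121 = 1/121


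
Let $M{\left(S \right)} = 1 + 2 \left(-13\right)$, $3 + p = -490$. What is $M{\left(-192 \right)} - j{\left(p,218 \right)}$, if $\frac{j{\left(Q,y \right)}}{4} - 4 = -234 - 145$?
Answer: $1475$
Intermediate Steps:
$p = -493$ ($p = -3 - 490 = -493$)
$j{\left(Q,y \right)} = -1500$ ($j{\left(Q,y \right)} = 16 + 4 \left(-234 - 145\right) = 16 + 4 \left(-379\right) = 16 - 1516 = -1500$)
$M{\left(S \right)} = -25$ ($M{\left(S \right)} = 1 - 26 = -25$)
$M{\left(-192 \right)} - j{\left(p,218 \right)} = -25 - -1500 = -25 + 1500 = 1475$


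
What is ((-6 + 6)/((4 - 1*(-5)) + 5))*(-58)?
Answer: 0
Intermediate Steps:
((-6 + 6)/((4 - 1*(-5)) + 5))*(-58) = (0/((4 + 5) + 5))*(-58) = (0/(9 + 5))*(-58) = (0/14)*(-58) = (0*(1/14))*(-58) = 0*(-58) = 0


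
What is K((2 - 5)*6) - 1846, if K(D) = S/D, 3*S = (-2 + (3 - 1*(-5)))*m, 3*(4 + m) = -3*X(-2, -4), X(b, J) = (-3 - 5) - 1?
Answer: -16619/9 ≈ -1846.6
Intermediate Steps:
X(b, J) = -9 (X(b, J) = -8 - 1 = -9)
m = 5 (m = -4 + (-3*(-9))/3 = -4 + (⅓)*27 = -4 + 9 = 5)
S = 10 (S = ((-2 + (3 - 1*(-5)))*5)/3 = ((-2 + (3 + 5))*5)/3 = ((-2 + 8)*5)/3 = (6*5)/3 = (⅓)*30 = 10)
K(D) = 10/D
K((2 - 5)*6) - 1846 = 10/(((2 - 5)*6)) - 1846 = 10/((-3*6)) - 1846 = 10/(-18) - 1846 = 10*(-1/18) - 1846 = -5/9 - 1846 = -16619/9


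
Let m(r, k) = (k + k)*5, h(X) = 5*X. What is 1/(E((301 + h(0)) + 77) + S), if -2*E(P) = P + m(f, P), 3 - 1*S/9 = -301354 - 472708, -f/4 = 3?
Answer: 1/6964506 ≈ 1.4359e-7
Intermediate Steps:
f = -12 (f = -4*3 = -12)
S = 6966585 (S = 27 - 9*(-301354 - 472708) = 27 - 9*(-774062) = 27 + 6966558 = 6966585)
m(r, k) = 10*k (m(r, k) = (2*k)*5 = 10*k)
E(P) = -11*P/2 (E(P) = -(P + 10*P)/2 = -11*P/2)
1/(E((301 + h(0)) + 77) + S) = 1/(-11*((301 + 5*0) + 77)/2 + 6966585) = 1/(-11*((301 + 0) + 77)/2 + 6966585) = 1/(-11*(301 + 77)/2 + 6966585) = 1/(-11/2*378 + 6966585) = 1/(-2079 + 6966585) = 1/6964506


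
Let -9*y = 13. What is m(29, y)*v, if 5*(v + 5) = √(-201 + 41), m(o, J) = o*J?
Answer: 1885/9 - 1508*I*√10/45 ≈ 209.44 - 105.97*I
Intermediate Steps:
y = -13/9 (y = -⅑*13 = -13/9 ≈ -1.4444)
m(o, J) = J*o
v = -5 + 4*I*√10/5 (v = -5 + √(-201 + 41)/5 = -5 + √(-160)/5 = -5 + (4*I*√10)/5 = -5 + 4*I*√10/5 ≈ -5.0 + 2.5298*I)
m(29, y)*v = (-13/9*29)*(-5 + 4*I*√10/5) = -377*(-5 + 4*I*√10/5)/9 = 1885/9 - 1508*I*√10/45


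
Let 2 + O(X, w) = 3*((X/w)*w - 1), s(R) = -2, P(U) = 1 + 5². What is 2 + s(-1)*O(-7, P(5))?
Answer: 54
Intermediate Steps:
P(U) = 26 (P(U) = 1 + 25 = 26)
O(X, w) = -5 + 3*X (O(X, w) = -2 + 3*((X/w)*w - 1) = -2 + 3*(X - 1) = -2 + 3*(-1 + X) = -2 + (-3 + 3*X) = -5 + 3*X)
2 + s(-1)*O(-7, P(5)) = 2 - 2*(-5 + 3*(-7)) = 2 - 2*(-5 - 21) = 2 - 2*(-26) = 2 + 52 = 54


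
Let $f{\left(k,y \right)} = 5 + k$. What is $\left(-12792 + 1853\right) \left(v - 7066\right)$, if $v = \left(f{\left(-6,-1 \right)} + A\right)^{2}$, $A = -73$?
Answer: $17393010$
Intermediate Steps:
$v = 5476$ ($v = \left(\left(5 - 6\right) - 73\right)^{2} = \left(-1 - 73\right)^{2} = \left(-74\right)^{2} = 5476$)
$\left(-12792 + 1853\right) \left(v - 7066\right) = \left(-12792 + 1853\right) \left(5476 - 7066\right) = \left(-10939\right) \left(-1590\right) = 17393010$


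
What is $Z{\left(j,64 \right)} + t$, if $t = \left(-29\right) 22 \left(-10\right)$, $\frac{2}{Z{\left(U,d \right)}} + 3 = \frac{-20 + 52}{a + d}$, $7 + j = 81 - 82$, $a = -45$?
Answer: $\frac{159462}{25} \approx 6378.5$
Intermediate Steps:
$j = -8$ ($j = -7 + \left(81 - 82\right) = -7 - 1 = -8$)
$Z{\left(U,d \right)} = \frac{2}{-3 + \frac{32}{-45 + d}}$ ($Z{\left(U,d \right)} = \frac{2}{-3 + \frac{-20 + 52}{-45 + d}} = \frac{2}{-3 + \frac{32}{-45 + d}}$)
$t = 6380$ ($t = \left(-638\right) \left(-10\right) = 6380$)
$Z{\left(j,64 \right)} + t = \frac{2 \left(45 - 64\right)}{-167 + 3 \cdot 64} + 6380 = \frac{2 \left(45 - 64\right)}{-167 + 192} + 6380 = 2 \cdot \frac{1}{25} \left(-19\right) + 6380 = - \frac{38}{25} + 6380 = \frac{159462}{25}$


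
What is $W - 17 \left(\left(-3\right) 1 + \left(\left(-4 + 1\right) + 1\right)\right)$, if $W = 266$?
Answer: $351$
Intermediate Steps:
$W - 17 \left(\left(-3\right) 1 + \left(\left(-4 + 1\right) + 1\right)\right) = 266 - 17 \left(\left(-3\right) 1 + \left(\left(-4 + 1\right) + 1\right)\right) = 266 - 17 \left(-3 + \left(-3 + 1\right)\right) = 266 - 17 \left(-3 - 2\right) = 266 - -85 = 266 + 85 = 351$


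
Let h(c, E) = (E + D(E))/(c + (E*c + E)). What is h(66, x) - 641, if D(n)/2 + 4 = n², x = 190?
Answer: -4064927/6398 ≈ -635.34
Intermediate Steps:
D(n) = -8 + 2*n²
h(c, E) = (-8 + E + 2*E²)/(E + c + E*c) (h(c, E) = (E + (-8 + 2*E²))/(c + (E*c + E)) = (-8 + E + 2*E²)/(c + (E + E*c)) = (-8 + E + 2*E²)/(E + c + E*c))
h(66, x) - 641 = (-8 + 190 + 2*190²)/(190 + 66 + 190*66) - 641 = (-8 + 190 + 2*36100)/(190 + 66 + 12540) - 641 = (-8 + 190 + 72200)/12796 - 641 = (1/12796)*72382 - 641 = 36191/6398 - 641 = -4064927/6398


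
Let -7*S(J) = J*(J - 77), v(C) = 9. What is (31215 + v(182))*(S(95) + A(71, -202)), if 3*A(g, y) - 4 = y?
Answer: -67818528/7 ≈ -9.6884e+6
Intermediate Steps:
A(g, y) = 4/3 + y/3
S(J) = -J*(-77 + J)/7 (S(J) = -J*(J - 77)/7 = -J*(-77 + J)/7)
(31215 + v(182))*(S(95) + A(71, -202)) = (31215 + 9)*((⅐)*95*(77 - 1*95) + (4/3 + (⅓)*(-202))) = 31224*((⅐)*95*(77 - 95) + (4/3 - 202/3)) = 31224*((⅐)*95*(-18) - 66) = 31224*(-1710/7 - 66) = 31224*(-2172/7) = -67818528/7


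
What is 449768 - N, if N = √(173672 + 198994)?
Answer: 449768 - √372666 ≈ 4.4916e+5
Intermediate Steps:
N = √372666 ≈ 610.46
449768 - N = 449768 - √372666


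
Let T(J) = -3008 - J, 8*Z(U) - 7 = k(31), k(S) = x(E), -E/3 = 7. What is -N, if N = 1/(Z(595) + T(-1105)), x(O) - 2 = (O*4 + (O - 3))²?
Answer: 8/3551 ≈ 0.0022529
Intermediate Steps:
E = -21 (E = -3*7 = -21)
x(O) = 2 + (-3 + 5*O)² (x(O) = 2 + (O*4 + (O - 3))² = 2 + (4*O + (-3 + O))² = 2 + (-3 + 5*O)²)
k(S) = 11666 (k(S) = 2 + (-3 + 5*(-21))² = 2 + (-3 - 105)² = 2 + (-108)² = 2 + 11664 = 11666)
Z(U) = 11673/8 (Z(U) = 7/8 + (⅛)*11666 = 7/8 + 5833/4 = 11673/8)
N = -8/3551 (N = 1/(11673/8 + (-3008 - 1*(-1105))) = 1/(11673/8 + (-3008 + 1105)) = 1/(11673/8 - 1903) = 1/(-3551/8) = -8/3551 ≈ -0.0022529)
-N = -1*(-8/3551) = 8/3551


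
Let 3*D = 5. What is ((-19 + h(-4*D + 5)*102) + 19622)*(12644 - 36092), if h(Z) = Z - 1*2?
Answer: -450881592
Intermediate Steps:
D = 5/3 (D = (1/3)*5 = 5/3 ≈ 1.6667)
h(Z) = -2 + Z (h(Z) = Z - 2 = -2 + Z)
((-19 + h(-4*D + 5)*102) + 19622)*(12644 - 36092) = ((-19 + (-2 + (-4*5/3 + 5))*102) + 19622)*(12644 - 36092) = ((-19 + (-2 + (-20/3 + 5))*102) + 19622)*(-23448) = ((-19 + (-2 - 5/3)*102) + 19622)*(-23448) = ((-19 - 11/3*102) + 19622)*(-23448) = ((-19 - 374) + 19622)*(-23448) = (-393 + 19622)*(-23448) = 19229*(-23448) = -450881592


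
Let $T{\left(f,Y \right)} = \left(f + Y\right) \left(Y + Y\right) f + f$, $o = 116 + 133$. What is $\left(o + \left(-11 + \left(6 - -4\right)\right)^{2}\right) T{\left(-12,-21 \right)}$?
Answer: $-4161000$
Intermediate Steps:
$o = 249$
$T{\left(f,Y \right)} = f + 2 Y f \left(Y + f\right)$ ($T{\left(f,Y \right)} = \left(Y + f\right) 2 Y f + f = 2 Y \left(Y + f\right) f + f = 2 Y f \left(Y + f\right) + f = f + 2 Y f \left(Y + f\right)$)
$\left(o + \left(-11 + \left(6 - -4\right)\right)^{2}\right) T{\left(-12,-21 \right)} = \left(249 + \left(-11 + \left(6 - -4\right)\right)^{2}\right) \left(- 12 \left(1 + 2 \left(-21\right)^{2} + 2 \left(-21\right) \left(-12\right)\right)\right) = \left(249 + \left(-11 + \left(6 + 4\right)\right)^{2}\right) \left(- 12 \left(1 + 2 \cdot 441 + 504\right)\right) = \left(249 + \left(-11 + 10\right)^{2}\right) \left(- 12 \left(1 + 882 + 504\right)\right) = \left(249 + \left(-1\right)^{2}\right) \left(\left(-12\right) 1387\right) = \left(249 + 1\right) \left(-16644\right) = 250 \left(-16644\right) = -4161000$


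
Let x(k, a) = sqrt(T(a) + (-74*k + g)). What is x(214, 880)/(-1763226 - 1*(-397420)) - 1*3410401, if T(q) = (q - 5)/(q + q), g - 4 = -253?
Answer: -3410401 - I*sqrt(124558390)/120190928 ≈ -3.4104e+6 - 9.2857e-5*I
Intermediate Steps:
g = -249 (g = 4 - 253 = -249)
T(q) = (-5 + q)/(2*q) (T(q) = (-5 + q)/((2*q)) = (-5 + q)*(1/(2*q)) = (-5 + q)/(2*q))
x(k, a) = sqrt(-249 - 74*k + (-5 + a)/(2*a)) (x(k, a) = sqrt((-5 + a)/(2*a) + (-74*k - 249)) = sqrt((-5 + a)/(2*a) + (-249 - 74*k)) = sqrt(-249 - 74*k + (-5 + a)/(2*a)))
x(214, 880)/(-1763226 - 1*(-397420)) - 1*3410401 = (sqrt(-994 - 296*214 - 10/880)/2)/(-1763226 - 1*(-397420)) - 1*3410401 = (sqrt(-994 - 63344 - 10*1/880)/2)/(-1763226 + 397420) - 3410401 = (sqrt(-994 - 63344 - 1/88)/2)/(-1365806) - 3410401 = (sqrt(-5661745/88)/2)*(-1/1365806) - 3410401 = ((I*sqrt(124558390)/44)/2)*(-1/1365806) - 3410401 = (I*sqrt(124558390)/88)*(-1/1365806) - 3410401 = -I*sqrt(124558390)/120190928 - 3410401 = -3410401 - I*sqrt(124558390)/120190928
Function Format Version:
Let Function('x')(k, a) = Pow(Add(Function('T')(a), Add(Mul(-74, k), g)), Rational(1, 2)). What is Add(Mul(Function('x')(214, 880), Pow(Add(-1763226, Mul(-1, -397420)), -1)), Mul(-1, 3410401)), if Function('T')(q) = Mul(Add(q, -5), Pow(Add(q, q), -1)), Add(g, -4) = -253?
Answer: Add(-3410401, Mul(Rational(-1, 120190928), I, Pow(124558390, Rational(1, 2)))) ≈ Add(-3.4104e+6, Mul(-9.2857e-5, I))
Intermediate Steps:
g = -249 (g = Add(4, -253) = -249)
Function('T')(q) = Mul(Rational(1, 2), Pow(q, -1), Add(-5, q)) (Function('T')(q) = Mul(Add(-5, q), Pow(Mul(2, q), -1)) = Mul(Add(-5, q), Mul(Rational(1, 2), Pow(q, -1))) = Mul(Rational(1, 2), Pow(q, -1), Add(-5, q)))
Function('x')(k, a) = Pow(Add(-249, Mul(-74, k), Mul(Rational(1, 2), Pow(a, -1), Add(-5, a))), Rational(1, 2)) (Function('x')(k, a) = Pow(Add(Mul(Rational(1, 2), Pow(a, -1), Add(-5, a)), Add(Mul(-74, k), -249)), Rational(1, 2)) = Pow(Add(Mul(Rational(1, 2), Pow(a, -1), Add(-5, a)), Add(-249, Mul(-74, k))), Rational(1, 2)) = Pow(Add(-249, Mul(-74, k), Mul(Rational(1, 2), Pow(a, -1), Add(-5, a))), Rational(1, 2)))
Add(Mul(Function('x')(214, 880), Pow(Add(-1763226, Mul(-1, -397420)), -1)), Mul(-1, 3410401)) = Add(Mul(Mul(Rational(1, 2), Pow(Add(-994, Mul(-296, 214), Mul(-10, Pow(880, -1))), Rational(1, 2))), Pow(Add(-1763226, Mul(-1, -397420)), -1)), Mul(-1, 3410401)) = Add(Mul(Mul(Rational(1, 2), Pow(Add(-994, -63344, Mul(-10, Rational(1, 880))), Rational(1, 2))), Pow(Add(-1763226, 397420), -1)), -3410401) = Add(Mul(Mul(Rational(1, 2), Pow(Add(-994, -63344, Rational(-1, 88)), Rational(1, 2))), Pow(-1365806, -1)), -3410401) = Add(Mul(Mul(Rational(1, 2), Pow(Rational(-5661745, 88), Rational(1, 2))), Rational(-1, 1365806)), -3410401) = Add(Mul(Mul(Rational(1, 2), Mul(Rational(1, 44), I, Pow(124558390, Rational(1, 2)))), Rational(-1, 1365806)), -3410401) = Add(Mul(Mul(Rational(1, 88), I, Pow(124558390, Rational(1, 2))), Rational(-1, 1365806)), -3410401) = Add(Mul(Rational(-1, 120190928), I, Pow(124558390, Rational(1, 2))), -3410401) = Add(-3410401, Mul(Rational(-1, 120190928), I, Pow(124558390, Rational(1, 2))))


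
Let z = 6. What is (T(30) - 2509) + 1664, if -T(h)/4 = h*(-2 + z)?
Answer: -1325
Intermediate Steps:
T(h) = -16*h (T(h) = -4*h*(-2 + 6) = -4*h*4 = -16*h)
(T(30) - 2509) + 1664 = (-16*30 - 2509) + 1664 = (-480 - 2509) + 1664 = -2989 + 1664 = -1325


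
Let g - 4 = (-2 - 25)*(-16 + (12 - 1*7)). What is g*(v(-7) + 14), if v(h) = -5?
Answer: 2709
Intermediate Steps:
g = 301 (g = 4 + (-2 - 25)*(-16 + (12 - 1*7)) = 4 - 27*(-16 + (12 - 7)) = 4 - 27*(-16 + 5) = 4 - 27*(-11) = 4 + 297 = 301)
g*(v(-7) + 14) = 301*(-5 + 14) = 301*9 = 2709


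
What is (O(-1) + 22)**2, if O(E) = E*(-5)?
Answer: 729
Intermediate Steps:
O(E) = -5*E
(O(-1) + 22)**2 = (-5*(-1) + 22)**2 = (5 + 22)**2 = 27**2 = 729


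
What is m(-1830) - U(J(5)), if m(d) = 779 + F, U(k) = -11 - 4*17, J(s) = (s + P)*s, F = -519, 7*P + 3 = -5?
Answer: 339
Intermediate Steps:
P = -8/7 (P = -3/7 + (1/7)*(-5) = -3/7 - 5/7 = -8/7 ≈ -1.1429)
J(s) = s*(-8/7 + s) (J(s) = (s - 8/7)*s = (-8/7 + s)*s = s*(-8/7 + s))
U(k) = -79 (U(k) = -11 - 68 = -79)
m(d) = 260 (m(d) = 779 - 519 = 260)
m(-1830) - U(J(5)) = 260 - 1*(-79) = 260 + 79 = 339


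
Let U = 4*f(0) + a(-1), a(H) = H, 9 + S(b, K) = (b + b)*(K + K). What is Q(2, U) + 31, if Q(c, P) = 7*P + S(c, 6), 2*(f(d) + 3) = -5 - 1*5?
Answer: -161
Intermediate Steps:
S(b, K) = -9 + 4*K*b (S(b, K) = -9 + (b + b)*(K + K) = -9 + (2*b)*(2*K) = -9 + 4*K*b)
f(d) = -8 (f(d) = -3 + (-5 - 1*5)/2 = -3 + (-5 - 5)/2 = -3 + (1/2)*(-10) = -3 - 5 = -8)
U = -33 (U = 4*(-8) - 1 = -32 - 1 = -33)
Q(c, P) = -9 + 7*P + 24*c (Q(c, P) = 7*P + (-9 + 4*6*c) = 7*P + (-9 + 24*c) = -9 + 7*P + 24*c)
Q(2, U) + 31 = (-9 + 7*(-33) + 24*2) + 31 = (-9 - 231 + 48) + 31 = -192 + 31 = -161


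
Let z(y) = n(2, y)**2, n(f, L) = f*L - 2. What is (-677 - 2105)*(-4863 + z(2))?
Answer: 13517738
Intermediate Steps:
n(f, L) = -2 + L*f (n(f, L) = L*f - 2 = -2 + L*f)
z(y) = (-2 + 2*y)**2 (z(y) = (-2 + y*2)**2 = (-2 + 2*y)**2)
(-677 - 2105)*(-4863 + z(2)) = (-677 - 2105)*(-4863 + 4*(-1 + 2)**2) = -2782*(-4863 + 4*1**2) = -2782*(-4863 + 4*1) = -2782*(-4863 + 4) = -2782*(-4859) = 13517738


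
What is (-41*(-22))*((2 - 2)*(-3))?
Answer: 0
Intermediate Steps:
(-41*(-22))*((2 - 2)*(-3)) = 902*(0*(-3)) = 902*0 = 0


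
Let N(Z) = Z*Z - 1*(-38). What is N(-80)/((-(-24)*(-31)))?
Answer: -1073/124 ≈ -8.6532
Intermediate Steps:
N(Z) = 38 + Z**2 (N(Z) = Z**2 + 38 = 38 + Z**2)
N(-80)/((-(-24)*(-31))) = (38 + (-80)**2)/((-(-24)*(-31))) = (38 + 6400)/((-1*744)) = 6438/(-744) = 6438*(-1/744) = -1073/124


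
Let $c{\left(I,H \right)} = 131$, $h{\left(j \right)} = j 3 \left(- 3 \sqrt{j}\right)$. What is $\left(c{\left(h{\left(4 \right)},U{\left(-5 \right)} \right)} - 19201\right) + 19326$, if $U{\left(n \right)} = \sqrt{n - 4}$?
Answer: $256$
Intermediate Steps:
$U{\left(n \right)} = \sqrt{-4 + n}$
$h{\left(j \right)} = - 9 j^{\frac{3}{2}}$ ($h{\left(j \right)} = 3 j \left(- 3 \sqrt{j}\right) = - 9 j^{\frac{3}{2}}$)
$\left(c{\left(h{\left(4 \right)},U{\left(-5 \right)} \right)} - 19201\right) + 19326 = \left(131 - 19201\right) + 19326 = -19070 + 19326 = 256$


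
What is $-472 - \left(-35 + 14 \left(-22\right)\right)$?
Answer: $-129$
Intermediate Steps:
$-472 - \left(-35 + 14 \left(-22\right)\right) = -472 - \left(-35 - 308\right) = -472 - -343 = -472 + 343 = -129$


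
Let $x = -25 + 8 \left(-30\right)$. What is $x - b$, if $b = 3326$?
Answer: $-3591$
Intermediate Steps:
$x = -265$ ($x = -25 - 240 = -265$)
$x - b = -265 - 3326 = -3591$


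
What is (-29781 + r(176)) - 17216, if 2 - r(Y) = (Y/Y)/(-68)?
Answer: -3195659/68 ≈ -46995.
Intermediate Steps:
r(Y) = 137/68 (r(Y) = 2 - Y/Y/(-68) = 2 - (-1)/68 = 2 - 1*(-1/68) = 2 + 1/68 = 137/68)
(-29781 + r(176)) - 17216 = (-29781 + 137/68) - 17216 = -2024971/68 - 17216 = -3195659/68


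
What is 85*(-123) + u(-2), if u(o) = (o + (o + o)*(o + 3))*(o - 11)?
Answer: -10377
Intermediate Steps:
u(o) = (-11 + o)*(o + 2*o*(3 + o)) (u(o) = (o + (2*o)*(3 + o))*(-11 + o) = (o + 2*o*(3 + o))*(-11 + o) = (-11 + o)*(o + 2*o*(3 + o)))
85*(-123) + u(-2) = 85*(-123) - 2*(-77 - 15*(-2) + 2*(-2)²) = -10455 - 2*(-77 + 30 + 2*4) = -10455 - 2*(-77 + 30 + 8) = -10455 - 2*(-39) = -10455 + 78 = -10377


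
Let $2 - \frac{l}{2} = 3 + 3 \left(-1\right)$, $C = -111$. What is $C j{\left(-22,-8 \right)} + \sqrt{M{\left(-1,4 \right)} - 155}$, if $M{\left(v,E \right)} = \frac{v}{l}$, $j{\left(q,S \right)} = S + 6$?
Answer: $222 + \frac{3 i \sqrt{69}}{2} \approx 222.0 + 12.46 i$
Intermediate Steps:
$l = 4$ ($l = 4 - 2 \left(3 + 3 \left(-1\right)\right) = 4 - 2 \left(3 - 3\right) = 4 - 0 = 4 + 0 = 4$)
$j{\left(q,S \right)} = 6 + S$
$M{\left(v,E \right)} = \frac{v}{4}$
$C j{\left(-22,-8 \right)} + \sqrt{M{\left(-1,4 \right)} - 155} = - 111 \left(6 - 8\right) + \sqrt{\frac{1}{4} \left(-1\right) - 155} = \left(-111\right) \left(-2\right) + \sqrt{- \frac{1}{4} - 155} = 222 + \sqrt{- \frac{621}{4}} = 222 + \frac{3 i \sqrt{69}}{2}$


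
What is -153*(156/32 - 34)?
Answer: 35649/8 ≈ 4456.1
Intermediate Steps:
-153*(156/32 - 34) = -153*(156*(1/32) - 34) = -153*(39/8 - 34) = -153*(-233/8) = 35649/8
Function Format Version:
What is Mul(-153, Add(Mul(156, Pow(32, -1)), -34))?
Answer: Rational(35649, 8) ≈ 4456.1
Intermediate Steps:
Mul(-153, Add(Mul(156, Pow(32, -1)), -34)) = Mul(-153, Add(Mul(156, Rational(1, 32)), -34)) = Mul(-153, Add(Rational(39, 8), -34)) = Mul(-153, Rational(-233, 8)) = Rational(35649, 8)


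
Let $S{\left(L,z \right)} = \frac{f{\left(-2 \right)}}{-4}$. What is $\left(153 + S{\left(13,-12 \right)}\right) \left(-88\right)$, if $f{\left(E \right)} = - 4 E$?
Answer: $-13288$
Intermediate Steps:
$S{\left(L,z \right)} = -2$ ($S{\left(L,z \right)} = \frac{\left(-4\right) \left(-2\right)}{-4} = 8 \left(- \frac{1}{4}\right) = -2$)
$\left(153 + S{\left(13,-12 \right)}\right) \left(-88\right) = \left(153 - 2\right) \left(-88\right) = 151 \left(-88\right) = -13288$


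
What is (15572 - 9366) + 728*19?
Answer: 20038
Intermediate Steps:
(15572 - 9366) + 728*19 = 6206 + 13832 = 20038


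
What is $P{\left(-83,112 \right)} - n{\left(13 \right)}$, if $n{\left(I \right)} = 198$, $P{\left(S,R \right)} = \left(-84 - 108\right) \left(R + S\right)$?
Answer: $-5766$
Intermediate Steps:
$P{\left(S,R \right)} = - 192 R - 192 S$ ($P{\left(S,R \right)} = - 192 \left(R + S\right) = - 192 R - 192 S$)
$P{\left(-83,112 \right)} - n{\left(13 \right)} = \left(\left(-192\right) 112 - -15936\right) - 198 = \left(-21504 + 15936\right) - 198 = -5568 - 198 = -5766$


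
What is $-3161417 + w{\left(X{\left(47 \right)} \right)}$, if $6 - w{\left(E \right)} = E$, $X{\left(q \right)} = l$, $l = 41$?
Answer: $-3161452$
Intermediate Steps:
$X{\left(q \right)} = 41$
$w{\left(E \right)} = 6 - E$
$-3161417 + w{\left(X{\left(47 \right)} \right)} = -3161417 + \left(6 - 41\right) = -3161417 - 35 = -3161452$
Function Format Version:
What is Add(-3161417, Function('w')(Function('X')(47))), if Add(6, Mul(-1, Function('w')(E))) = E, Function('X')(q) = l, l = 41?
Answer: -3161452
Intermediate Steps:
Function('X')(q) = 41
Function('w')(E) = Add(6, Mul(-1, E))
Add(-3161417, Function('w')(Function('X')(47))) = Add(-3161417, Add(6, Mul(-1, 41))) = Add(-3161417, Add(6, -41)) = Add(-3161417, -35) = -3161452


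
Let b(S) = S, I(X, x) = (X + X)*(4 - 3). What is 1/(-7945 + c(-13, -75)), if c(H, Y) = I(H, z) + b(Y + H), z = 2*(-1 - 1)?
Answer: -1/8059 ≈ -0.00012408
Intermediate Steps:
z = -4 (z = 2*(-2) = -4)
I(X, x) = 2*X (I(X, x) = (2*X)*1 = 2*X)
c(H, Y) = Y + 3*H (c(H, Y) = 2*H + (Y + H) = 2*H + (H + Y) = Y + 3*H)
1/(-7945 + c(-13, -75)) = 1/(-7945 + (-75 + 3*(-13))) = 1/(-7945 + (-75 - 39)) = 1/(-7945 - 114) = 1/(-8059) = -1/8059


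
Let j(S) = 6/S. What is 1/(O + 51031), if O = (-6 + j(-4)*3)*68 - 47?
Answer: 1/50270 ≈ 1.9893e-5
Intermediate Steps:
O = -761 (O = (-6 + (6/(-4))*3)*68 - 47 = (-6 + (6*(-¼))*3)*68 - 47 = (-6 - 3/2*3)*68 - 47 = (-6 - 9/2)*68 - 47 = -21/2*68 - 47 = -714 - 47 = -761)
1/(O + 51031) = 1/(-761 + 51031) = 1/50270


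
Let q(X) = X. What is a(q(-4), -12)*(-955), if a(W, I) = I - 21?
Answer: 31515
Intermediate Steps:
a(W, I) = -21 + I
a(q(-4), -12)*(-955) = (-21 - 12)*(-955) = -33*(-955) = 31515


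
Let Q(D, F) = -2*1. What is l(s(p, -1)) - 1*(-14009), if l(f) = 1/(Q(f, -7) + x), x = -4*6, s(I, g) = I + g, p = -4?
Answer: 364233/26 ≈ 14009.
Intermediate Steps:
Q(D, F) = -2
x = -24
l(f) = -1/26 (l(f) = 1/(-2 - 24) = 1/(-26) = -1/26)
l(s(p, -1)) - 1*(-14009) = -1/26 - 1*(-14009) = -1/26 + 14009 = 364233/26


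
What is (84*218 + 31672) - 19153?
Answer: 30831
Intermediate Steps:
(84*218 + 31672) - 19153 = (18312 + 31672) - 19153 = 49984 - 19153 = 30831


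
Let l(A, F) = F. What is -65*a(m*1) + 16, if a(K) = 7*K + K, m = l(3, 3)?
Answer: -1544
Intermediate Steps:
m = 3
a(K) = 8*K
-65*a(m*1) + 16 = -520*3*1 + 16 = -520*3 + 16 = -65*24 + 16 = -1560 + 16 = -1544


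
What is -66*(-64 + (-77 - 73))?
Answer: 14124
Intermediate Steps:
-66*(-64 + (-77 - 73)) = -66*(-64 - 150) = -66*(-214) = 14124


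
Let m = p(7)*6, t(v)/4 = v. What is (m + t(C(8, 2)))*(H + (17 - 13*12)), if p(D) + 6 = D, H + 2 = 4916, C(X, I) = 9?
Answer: 200550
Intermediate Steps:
H = 4914 (H = -2 + 4916 = 4914)
p(D) = -6 + D
t(v) = 4*v
m = 6 (m = (-6 + 7)*6 = 1*6 = 6)
(m + t(C(8, 2)))*(H + (17 - 13*12)) = (6 + 4*9)*(4914 + (17 - 13*12)) = (6 + 36)*(4914 + (17 - 156)) = 42*(4914 - 139) = 42*4775 = 200550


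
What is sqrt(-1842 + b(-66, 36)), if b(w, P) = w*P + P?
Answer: I*sqrt(4182) ≈ 64.668*I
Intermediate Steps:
b(w, P) = P + P*w (b(w, P) = P*w + P = P + P*w)
sqrt(-1842 + b(-66, 36)) = sqrt(-1842 + 36*(1 - 66)) = sqrt(-1842 + 36*(-65)) = sqrt(-1842 - 2340) = sqrt(-4182) = I*sqrt(4182)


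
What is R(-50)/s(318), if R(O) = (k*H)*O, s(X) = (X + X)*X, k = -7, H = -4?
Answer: -175/25281 ≈ -0.0069222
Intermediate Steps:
s(X) = 2*X² (s(X) = (2*X)*X = 2*X²)
R(O) = 28*O (R(O) = (-7*(-4))*O = 28*O)
R(-50)/s(318) = (28*(-50))/((2*318²)) = -1400/(2*101124) = -1400/202248 = -1400*1/202248 = -175/25281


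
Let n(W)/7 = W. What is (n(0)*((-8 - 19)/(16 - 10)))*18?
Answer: 0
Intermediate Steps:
n(W) = 7*W
(n(0)*((-8 - 19)/(16 - 10)))*18 = ((7*0)*((-8 - 19)/(16 - 10)))*18 = (0*(-27/6))*18 = (0*(-27*⅙))*18 = (0*(-9/2))*18 = 0*18 = 0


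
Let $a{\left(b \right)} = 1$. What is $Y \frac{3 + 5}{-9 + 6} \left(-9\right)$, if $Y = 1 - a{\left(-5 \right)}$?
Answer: $0$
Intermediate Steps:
$Y = 0$ ($Y = 1 - 1 = 0$)
$Y \frac{3 + 5}{-9 + 6} \left(-9\right) = 0 \frac{3 + 5}{-9 + 6} \left(-9\right) = 0 \frac{8}{-3} \left(-9\right) = 0 \cdot 8 \left(- \frac{1}{3}\right) \left(-9\right) = 0 \left(- \frac{8}{3}\right) \left(-9\right) = 0 \left(-9\right) = 0$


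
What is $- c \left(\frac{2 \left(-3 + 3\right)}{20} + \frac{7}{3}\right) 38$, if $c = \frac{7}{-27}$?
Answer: $\frac{1862}{81} \approx 22.988$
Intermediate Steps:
$c = - \frac{7}{27}$ ($c = 7 \left(- \frac{1}{27}\right) = - \frac{7}{27} \approx -0.25926$)
$- c \left(\frac{2 \left(-3 + 3\right)}{20} + \frac{7}{3}\right) 38 = - - \frac{7 \left(\frac{2 \left(-3 + 3\right)}{20} + \frac{7}{3}\right)}{27} \cdot 38 = - - \frac{7 \left(2 \cdot 0 \cdot \frac{1}{20} + 7 \cdot \frac{1}{3}\right)}{27} \cdot 38 = - - \frac{7 \left(0 \cdot \frac{1}{20} + \frac{7}{3}\right)}{27} \cdot 38 = - - \frac{7 \left(0 + \frac{7}{3}\right)}{27} \cdot 38 = - \left(- \frac{7}{27}\right) \frac{7}{3} \cdot 38 = - \frac{\left(-49\right) 38}{81} = \left(-1\right) \left(- \frac{1862}{81}\right) = \frac{1862}{81}$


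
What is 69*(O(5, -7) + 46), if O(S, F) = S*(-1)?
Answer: 2829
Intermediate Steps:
O(S, F) = -S
69*(O(5, -7) + 46) = 69*(-1*5 + 46) = 69*(-5 + 46) = 69*41 = 2829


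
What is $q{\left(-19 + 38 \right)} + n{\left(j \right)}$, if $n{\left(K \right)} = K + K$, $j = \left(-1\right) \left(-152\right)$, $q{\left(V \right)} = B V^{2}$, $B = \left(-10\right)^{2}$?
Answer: $36404$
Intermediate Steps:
$B = 100$
$q{\left(V \right)} = 100 V^{2}$
$j = 152$
$n{\left(K \right)} = 2 K$
$q{\left(-19 + 38 \right)} + n{\left(j \right)} = 100 \left(-19 + 38\right)^{2} + 2 \cdot 152 = 100 \cdot 19^{2} + 304 = 100 \cdot 361 + 304 = 36100 + 304 = 36404$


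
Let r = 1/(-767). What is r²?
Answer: 1/588289 ≈ 1.6998e-6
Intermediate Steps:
r = -1/767 ≈ -0.0013038
r² = (-1/767)² = 1/588289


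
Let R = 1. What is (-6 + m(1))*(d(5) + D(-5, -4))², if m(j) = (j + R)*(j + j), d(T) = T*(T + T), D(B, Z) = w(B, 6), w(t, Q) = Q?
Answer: -6272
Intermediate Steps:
D(B, Z) = 6
d(T) = 2*T² (d(T) = T*(2*T) = 2*T²)
m(j) = 2*j*(1 + j) (m(j) = (j + 1)*(j + j) = (1 + j)*(2*j) = 2*j*(1 + j))
(-6 + m(1))*(d(5) + D(-5, -4))² = (-6 + 2*1*(1 + 1))*(2*5² + 6)² = (-6 + 2*1*2)*(2*25 + 6)² = (-6 + 4)*(50 + 6)² = -2*56² = -2*3136 = -6272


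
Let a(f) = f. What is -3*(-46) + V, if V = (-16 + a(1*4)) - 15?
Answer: 111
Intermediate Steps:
V = -27 (V = (-16 + 1*4) - 15 = (-16 + 4) - 15 = -12 - 15 = -27)
-3*(-46) + V = -3*(-46) - 27 = 138 - 27 = 111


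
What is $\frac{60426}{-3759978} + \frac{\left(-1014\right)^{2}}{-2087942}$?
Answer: $- \frac{332680026915}{654217998773} \approx -0.50852$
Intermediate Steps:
$\frac{60426}{-3759978} + \frac{\left(-1014\right)^{2}}{-2087942} = 60426 \left(- \frac{1}{3759978}\right) + 1028196 \left(- \frac{1}{2087942}\right) = - \frac{10071}{626663} - \frac{514098}{1043971} = - \frac{332680026915}{654217998773}$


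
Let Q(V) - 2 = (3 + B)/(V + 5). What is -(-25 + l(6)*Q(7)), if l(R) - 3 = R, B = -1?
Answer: 11/2 ≈ 5.5000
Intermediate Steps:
l(R) = 3 + R
Q(V) = 2 + 2/(5 + V) (Q(V) = 2 + (3 - 1)/(V + 5) = 2 + 2/(5 + V))
-(-25 + l(6)*Q(7)) = -(-25 + (3 + 6)*(2*(6 + 7)/(5 + 7))) = -(-25 + 9*(2*13/12)) = -(-25 + 9*(2*(1/12)*13)) = -(-25 + 9*(13/6)) = -(-25 + 39/2) = -1*(-11/2) = 11/2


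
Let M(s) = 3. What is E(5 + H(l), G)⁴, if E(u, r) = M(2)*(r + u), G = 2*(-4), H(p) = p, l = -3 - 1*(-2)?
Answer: 20736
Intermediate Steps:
l = -1 (l = -3 + 2 = -1)
G = -8
E(u, r) = 3*r + 3*u (E(u, r) = 3*(r + u) = 3*r + 3*u)
E(5 + H(l), G)⁴ = (3*(-8) + 3*(5 - 1))⁴ = (-24 + 3*4)⁴ = (-24 + 12)⁴ = (-12)⁴ = 20736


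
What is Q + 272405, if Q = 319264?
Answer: 591669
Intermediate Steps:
Q + 272405 = 319264 + 272405 = 591669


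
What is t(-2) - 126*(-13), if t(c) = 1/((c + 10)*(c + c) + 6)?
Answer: 42587/26 ≈ 1638.0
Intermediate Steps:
t(c) = 1/(6 + 2*c*(10 + c)) (t(c) = 1/((10 + c)*(2*c) + 6) = 1/(2*c*(10 + c) + 6) = 1/(6 + 2*c*(10 + c)))
t(-2) - 126*(-13) = 1/(2*(3 + (-2)² + 10*(-2))) - 126*(-13) = 1/(2*(3 + 4 - 20)) + 1638 = (½)/(-13) + 1638 = (½)*(-1/13) + 1638 = -1/26 + 1638 = 42587/26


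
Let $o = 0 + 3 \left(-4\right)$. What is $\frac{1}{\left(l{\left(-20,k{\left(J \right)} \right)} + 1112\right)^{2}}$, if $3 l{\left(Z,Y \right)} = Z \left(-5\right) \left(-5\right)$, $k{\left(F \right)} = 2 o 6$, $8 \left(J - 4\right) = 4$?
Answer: $\frac{9}{8042896} \approx 1.119 \cdot 10^{-6}$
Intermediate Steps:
$o = -12$ ($o = 0 - 12 = -12$)
$J = \frac{9}{2}$ ($J = 4 + \frac{1}{8} \cdot 4 = 4 + \frac{1}{2} = \frac{9}{2} \approx 4.5$)
$k{\left(F \right)} = -144$ ($k{\left(F \right)} = 2 \left(-12\right) 6 = \left(-24\right) 6 = -144$)
$l{\left(Z,Y \right)} = \frac{25 Z}{3}$ ($l{\left(Z,Y \right)} = \frac{Z \left(-5\right) \left(-5\right)}{3} = \frac{- 5 Z \left(-5\right)}{3} = \frac{25 Z}{3}$)
$\frac{1}{\left(l{\left(-20,k{\left(J \right)} \right)} + 1112\right)^{2}} = \frac{1}{\left(\frac{25}{3} \left(-20\right) + 1112\right)^{2}} = \frac{1}{\left(- \frac{500}{3} + 1112\right)^{2}} = \frac{1}{\left(\frac{2836}{3}\right)^{2}} = \frac{1}{\frac{8042896}{9}} = \frac{9}{8042896}$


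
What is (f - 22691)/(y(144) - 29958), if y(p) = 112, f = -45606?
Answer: 68297/29846 ≈ 2.2883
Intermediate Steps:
(f - 22691)/(y(144) - 29958) = (-45606 - 22691)/(112 - 29958) = -68297/(-29846) = -68297*(-1/29846) = 68297/29846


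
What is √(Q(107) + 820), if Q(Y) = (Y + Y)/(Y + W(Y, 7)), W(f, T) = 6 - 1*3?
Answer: 3*√276265/55 ≈ 28.670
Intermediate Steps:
W(f, T) = 3 (W(f, T) = 6 - 3 = 3)
Q(Y) = 2*Y/(3 + Y) (Q(Y) = (Y + Y)/(Y + 3) = (2*Y)/(3 + Y) = 2*Y/(3 + Y))
√(Q(107) + 820) = √(2*107/(3 + 107) + 820) = √(2*107/110 + 820) = √(2*107*(1/110) + 820) = √(107/55 + 820) = √(45207/55) = 3*√276265/55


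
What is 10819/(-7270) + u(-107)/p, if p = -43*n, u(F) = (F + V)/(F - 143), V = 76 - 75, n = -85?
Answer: -988509063/664296250 ≈ -1.4881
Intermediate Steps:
V = 1
u(F) = (1 + F)/(-143 + F) (u(F) = (F + 1)/(F - 143) = (1 + F)/(-143 + F))
p = 3655 (p = -43*(-85) = 3655)
10819/(-7270) + u(-107)/p = 10819/(-7270) + ((1 - 107)/(-143 - 107))/3655 = 10819*(-1/7270) + (-106/(-250))*(1/3655) = -10819/7270 - 1/250*(-106)*(1/3655) = -10819/7270 + (53/125)*(1/3655) = -10819/7270 + 53/456875 = -988509063/664296250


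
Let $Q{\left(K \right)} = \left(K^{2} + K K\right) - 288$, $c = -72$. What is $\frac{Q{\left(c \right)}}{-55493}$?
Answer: $- \frac{10080}{55493} \approx -0.18164$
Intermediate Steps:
$Q{\left(K \right)} = -288 + 2 K^{2}$ ($Q{\left(K \right)} = \left(K^{2} + K^{2}\right) - 288 = 2 K^{2} - 288 = -288 + 2 K^{2}$)
$\frac{Q{\left(c \right)}}{-55493} = \frac{-288 + 2 \left(-72\right)^{2}}{-55493} = \left(-288 + 2 \cdot 5184\right) \left(- \frac{1}{55493}\right) = \left(-288 + 10368\right) \left(- \frac{1}{55493}\right) = 10080 \left(- \frac{1}{55493}\right) = - \frac{10080}{55493}$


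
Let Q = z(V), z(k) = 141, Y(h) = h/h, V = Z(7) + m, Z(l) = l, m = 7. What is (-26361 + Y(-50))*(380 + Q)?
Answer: -13733560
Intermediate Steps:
V = 14 (V = 7 + 7 = 14)
Y(h) = 1
Q = 141
(-26361 + Y(-50))*(380 + Q) = (-26361 + 1)*(380 + 141) = -26360*521 = -13733560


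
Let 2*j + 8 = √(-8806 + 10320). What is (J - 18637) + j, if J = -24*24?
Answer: -19217 + √1514/2 ≈ -19198.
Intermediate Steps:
j = -4 + √1514/2 (j = -4 + √(-8806 + 10320)/2 = -4 + √1514/2 ≈ 15.455)
J = -576
(J - 18637) + j = (-576 - 18637) + (-4 + √1514/2) = -19213 + (-4 + √1514/2) = -19217 + √1514/2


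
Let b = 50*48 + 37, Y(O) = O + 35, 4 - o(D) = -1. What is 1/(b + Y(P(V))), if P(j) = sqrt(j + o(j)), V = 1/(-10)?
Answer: 24720/61107791 - 7*sqrt(10)/61107791 ≈ 0.00040417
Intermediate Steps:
V = -1/10 ≈ -0.10000
o(D) = 5 (o(D) = 4 - 1*(-1) = 4 + 1 = 5)
P(j) = sqrt(5 + j) (P(j) = sqrt(j + 5) = sqrt(5 + j))
Y(O) = 35 + O
b = 2437 (b = 2400 + 37 = 2437)
1/(b + Y(P(V))) = 1/(2437 + (35 + sqrt(5 - 1/10))) = 1/(2437 + (35 + sqrt(49/10))) = 1/(2437 + (35 + 7*sqrt(10)/10)) = 1/(2472 + 7*sqrt(10)/10)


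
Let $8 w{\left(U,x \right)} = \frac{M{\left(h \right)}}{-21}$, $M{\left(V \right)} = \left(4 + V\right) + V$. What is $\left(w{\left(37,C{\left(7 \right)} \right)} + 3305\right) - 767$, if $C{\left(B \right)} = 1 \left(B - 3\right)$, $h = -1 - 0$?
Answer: $\frac{213191}{84} \approx 2538.0$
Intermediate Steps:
$h = -1$ ($h = -1 + 0 = -1$)
$M{\left(V \right)} = 4 + 2 V$
$C{\left(B \right)} = -3 + B$ ($C{\left(B \right)} = 1 \left(-3 + B\right) = -3 + B$)
$w{\left(U,x \right)} = - \frac{1}{84}$ ($w{\left(U,x \right)} = \frac{\left(4 + 2 \left(-1\right)\right) \frac{1}{-21}}{8} = \frac{\left(4 - 2\right) \left(- \frac{1}{21}\right)}{8} = \frac{2 \left(- \frac{1}{21}\right)}{8} = \frac{1}{8} \left(- \frac{2}{21}\right) = - \frac{1}{84}$)
$\left(w{\left(37,C{\left(7 \right)} \right)} + 3305\right) - 767 = \left(- \frac{1}{84} + 3305\right) - 767 = \frac{277619}{84} - 767 = \frac{213191}{84}$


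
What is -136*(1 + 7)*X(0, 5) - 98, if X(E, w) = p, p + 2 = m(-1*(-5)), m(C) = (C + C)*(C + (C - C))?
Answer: -52322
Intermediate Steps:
m(C) = 2*C² (m(C) = (2*C)*(C + 0) = (2*C)*C = 2*C²)
p = 48 (p = -2 + 2*(-1*(-5))² = -2 + 2*5² = -2 + 2*25 = -2 + 50 = 48)
X(E, w) = 48
-136*(1 + 7)*X(0, 5) - 98 = -136*(1 + 7)*48 - 98 = -1088*48 - 98 = -136*384 - 98 = -52224 - 98 = -52322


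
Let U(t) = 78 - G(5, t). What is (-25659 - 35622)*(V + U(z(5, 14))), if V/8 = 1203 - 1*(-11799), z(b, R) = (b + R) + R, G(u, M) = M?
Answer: -6376962141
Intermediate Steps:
z(b, R) = b + 2*R (z(b, R) = (R + b) + R = b + 2*R)
V = 104016 (V = 8*(1203 - 1*(-11799)) = 8*(1203 + 11799) = 8*13002 = 104016)
U(t) = 78 - t
(-25659 - 35622)*(V + U(z(5, 14))) = (-25659 - 35622)*(104016 + (78 - (5 + 2*14))) = -61281*(104016 + (78 - (5 + 28))) = -61281*(104016 + (78 - 1*33)) = -61281*(104016 + (78 - 33)) = -61281*(104016 + 45) = -61281*104061 = -6376962141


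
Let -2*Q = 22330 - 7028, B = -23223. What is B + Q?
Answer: -30874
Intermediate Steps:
Q = -7651 (Q = -(22330 - 7028)/2 = -1/2*15302 = -7651)
B + Q = -23223 - 7651 = -30874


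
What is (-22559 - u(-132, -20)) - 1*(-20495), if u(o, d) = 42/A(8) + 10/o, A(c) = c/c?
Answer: -138991/66 ≈ -2105.9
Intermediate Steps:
A(c) = 1
u(o, d) = 42 + 10/o (u(o, d) = 42/1 + 10/o = 42*1 + 10/o = 42 + 10/o)
(-22559 - u(-132, -20)) - 1*(-20495) = (-22559 - (42 + 10/(-132))) - 1*(-20495) = (-22559 - (42 + 10*(-1/132))) + 20495 = (-22559 - (42 - 5/66)) + 20495 = (-22559 - 1*2767/66) + 20495 = (-22559 - 2767/66) + 20495 = -1491661/66 + 20495 = -138991/66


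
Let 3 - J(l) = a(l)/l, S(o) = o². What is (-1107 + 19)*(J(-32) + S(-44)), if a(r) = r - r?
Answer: -2109632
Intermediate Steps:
a(r) = 0
J(l) = 3 (J(l) = 3 - 0/l = 3 - 1*0 = 3 + 0 = 3)
(-1107 + 19)*(J(-32) + S(-44)) = (-1107 + 19)*(3 + (-44)²) = -1088*(3 + 1936) = -1088*1939 = -2109632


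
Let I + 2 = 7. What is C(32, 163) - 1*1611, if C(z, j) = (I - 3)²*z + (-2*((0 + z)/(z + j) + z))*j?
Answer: -2333857/195 ≈ -11969.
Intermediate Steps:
I = 5 (I = -2 + 7 = 5)
C(z, j) = 4*z + j*(-2*z - 2*z/(j + z)) (C(z, j) = (5 - 3)²*z + (-2*((0 + z)/(z + j) + z))*j = 2²*z + (-2*(z/(j + z) + z))*j = 4*z + (-2*(z + z/(j + z)))*j = 4*z + (-2*z - 2*z/(j + z))*j = 4*z + j*(-2*z - 2*z/(j + z)))
C(32, 163) - 1*1611 = 2*32*(163 - 1*163² + 2*32 - 1*163*32)/(163 + 32) - 1*1611 = 2*32*(163 - 1*26569 + 64 - 5216)/195 - 1611 = 2*32*(1/195)*(163 - 26569 + 64 - 5216) - 1611 = 2*32*(1/195)*(-31558) - 1611 = -2019712/195 - 1611 = -2333857/195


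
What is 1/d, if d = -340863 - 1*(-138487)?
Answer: -1/202376 ≈ -4.9413e-6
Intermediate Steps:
d = -202376 (d = -340863 + 138487 = -202376)
1/d = 1/(-202376) = -1/202376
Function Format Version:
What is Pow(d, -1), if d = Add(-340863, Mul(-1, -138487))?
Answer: Rational(-1, 202376) ≈ -4.9413e-6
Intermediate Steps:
d = -202376 (d = Add(-340863, 138487) = -202376)
Pow(d, -1) = Pow(-202376, -1) = Rational(-1, 202376)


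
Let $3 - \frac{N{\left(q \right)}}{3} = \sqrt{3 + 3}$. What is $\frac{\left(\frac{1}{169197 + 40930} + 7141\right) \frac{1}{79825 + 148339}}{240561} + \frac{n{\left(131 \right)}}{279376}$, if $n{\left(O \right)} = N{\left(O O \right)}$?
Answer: $\frac{26054763767933495}{805532943347128120752} - \frac{3 \sqrt{6}}{279376} \approx 6.0416 \cdot 10^{-6}$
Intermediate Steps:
$N{\left(q \right)} = 9 - 3 \sqrt{6}$ ($N{\left(q \right)} = 9 - 3 \sqrt{3 + 3} = 9 - 3 \sqrt{6}$)
$n{\left(O \right)} = 9 - 3 \sqrt{6}$
$\frac{\left(\frac{1}{169197 + 40930} + 7141\right) \frac{1}{79825 + 148339}}{240561} + \frac{n{\left(131 \right)}}{279376} = \frac{\left(\frac{1}{169197 + 40930} + 7141\right) \frac{1}{79825 + 148339}}{240561} + \frac{9 - 3 \sqrt{6}}{279376} = \frac{\frac{1}{210127} + 7141}{228164} \cdot \frac{1}{240561} + \left(9 - 3 \sqrt{6}\right) \frac{1}{279376} = \left(\frac{1}{210127} + 7141\right) \frac{1}{228164} \cdot \frac{1}{240561} + \left(\frac{9}{279376} - \frac{3 \sqrt{6}}{279376}\right) = \frac{1500516908}{210127} \cdot \frac{1}{228164} \cdot \frac{1}{240561} + \left(\frac{9}{279376} - \frac{3 \sqrt{6}}{279376}\right) = \frac{375129227}{11985854207} \cdot \frac{1}{240561} + \left(\frac{9}{279376} - \frac{3 \sqrt{6}}{279376}\right) = \frac{375129227}{2883329073890127} + \left(\frac{9}{279376} - \frac{3 \sqrt{6}}{279376}\right) = \frac{26054763767933495}{805532943347128120752} - \frac{3 \sqrt{6}}{279376}$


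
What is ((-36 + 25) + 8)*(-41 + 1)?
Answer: 120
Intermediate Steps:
((-36 + 25) + 8)*(-41 + 1) = (-11 + 8)*(-40) = -3*(-40) = 120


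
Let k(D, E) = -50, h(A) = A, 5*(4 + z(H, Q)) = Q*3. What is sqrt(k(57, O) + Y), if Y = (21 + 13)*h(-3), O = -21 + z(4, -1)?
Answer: 2*I*sqrt(38) ≈ 12.329*I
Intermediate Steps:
z(H, Q) = -4 + 3*Q/5 (z(H, Q) = -4 + (Q*3)/5 = -4 + (3*Q)/5 = -4 + 3*Q/5)
O = -128/5 (O = -21 + (-4 + (3/5)*(-1)) = -21 + (-4 - 3/5) = -21 - 23/5 = -128/5 ≈ -25.600)
Y = -102 (Y = (21 + 13)*(-3) = 34*(-3) = -102)
sqrt(k(57, O) + Y) = sqrt(-50 - 102) = sqrt(-152) = 2*I*sqrt(38)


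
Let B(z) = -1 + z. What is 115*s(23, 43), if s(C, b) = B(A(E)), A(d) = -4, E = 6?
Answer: -575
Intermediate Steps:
s(C, b) = -5 (s(C, b) = -1 - 4 = -5)
115*s(23, 43) = 115*(-5) = -575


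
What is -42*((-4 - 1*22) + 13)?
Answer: 546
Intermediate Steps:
-42*((-4 - 1*22) + 13) = -42*((-4 - 22) + 13) = -42*(-26 + 13) = -42*(-13) = 546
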